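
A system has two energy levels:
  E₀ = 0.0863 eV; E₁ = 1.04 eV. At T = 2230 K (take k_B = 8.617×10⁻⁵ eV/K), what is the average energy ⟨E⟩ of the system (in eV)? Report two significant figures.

0.093 eV

k_BT = 8.617×10⁻⁵ × 2230 K = 0.1922 eV.
Eᵢ/kT = 0.4490, 5.411.
Z = Σ e^(−Eᵢ/kT) = e^(−0.4490) + e^(−5.411) = 0.6383 + 0.004467 = 0.6428.
⟨E⟩ = Σ Eᵢ e^(−Eᵢ/kT) / Z = (0.0863·0.6383 + 1.04·0.004467) / 0.6428 = 0.093 eV.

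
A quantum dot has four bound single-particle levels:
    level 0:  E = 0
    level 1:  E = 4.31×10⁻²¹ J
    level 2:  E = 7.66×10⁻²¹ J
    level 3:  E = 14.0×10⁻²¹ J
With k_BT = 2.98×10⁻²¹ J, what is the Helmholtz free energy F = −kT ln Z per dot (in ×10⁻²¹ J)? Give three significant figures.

Eᵢ/kT = 0, 1.4463, 2.5705, 4.6980.
Z = Σ e^(−Eᵢ/kT) = e^(−0) + e^(−1.4463) + e^(−2.5705) + e^(−4.6980) = 1.0000 + 0.23544 + 0.076497 + 0.0091135 = 1.3211.
F = −kT ln Z = −2.98 × ln(1.3211) = −2.98 × 0.27846 = -0.830 ×10⁻²¹ J.

-0.830 ×10⁻²¹ J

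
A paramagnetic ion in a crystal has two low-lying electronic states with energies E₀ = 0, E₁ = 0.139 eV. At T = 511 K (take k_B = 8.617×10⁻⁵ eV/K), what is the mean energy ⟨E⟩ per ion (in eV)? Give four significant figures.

k_BT = 8.617×10⁻⁵ × 511 K = 0.0440329 eV.
Eᵢ/kT = 0, 3.15673.
Z = Σ e^(−Eᵢ/kT) = e^(−0) + e^(−3.15673) = 1.00000 + 0.0425647 = 1.04256.
⟨E⟩ = Σ Eᵢ e^(−Eᵢ/kT) / Z = (0·1.00000 + 0.139·0.0425647) / 1.04256 = 0.005675 eV.

0.005675 eV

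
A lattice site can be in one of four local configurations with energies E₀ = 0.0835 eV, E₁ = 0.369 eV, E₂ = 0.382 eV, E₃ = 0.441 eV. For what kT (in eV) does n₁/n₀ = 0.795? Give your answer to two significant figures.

n₁/n₀ = exp[−(E₁−E₀)/kT] = 0.795.
⇒ (E₁−E₀)/kT = ln(1/0.795) = ln(1.258) = 0.2295.
kT = 0.2855 eV / 0.2295 = 1.2 eV.

1.2 eV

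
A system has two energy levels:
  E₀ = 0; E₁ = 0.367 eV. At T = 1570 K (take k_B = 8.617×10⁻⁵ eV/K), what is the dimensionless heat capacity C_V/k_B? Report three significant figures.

k_BT = 8.617×10⁻⁵ × 1570 K = 0.13529 eV.
Eᵢ/kT = 0, 2.7127.
Z = Σ e^(−Eᵢ/kT) = e^(−0) + e^(−2.7127) = 1.0000 + 0.066357 = 1.0664.
⟨E⟩ = 0.022837 eV, ⟨E²⟩ = 0.0083811 eV².
C_V/k_B = (⟨E²⟩ − ⟨E⟩²)/(kT)² = (0.0083811 − 0.00052153)/0.018303 = 0.429.

0.429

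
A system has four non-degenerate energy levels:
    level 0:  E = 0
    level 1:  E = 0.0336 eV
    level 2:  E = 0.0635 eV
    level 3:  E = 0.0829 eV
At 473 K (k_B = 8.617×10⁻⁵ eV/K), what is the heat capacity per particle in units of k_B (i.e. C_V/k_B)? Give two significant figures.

0.47

k_BT = 8.617×10⁻⁵ × 473 K = 0.04076 eV.
Eᵢ/kT = 0, 0.8243, 1.558, 2.034.
Z = Σ e^(−Eᵢ/kT) = e^(−0) + e^(−0.8243) + e^(−1.558) + e^(−2.034) = 1.000 + 0.4385 + 0.2106 + 0.1308 = 1.780.
⟨E⟩ = 0.02188 eV, ⟨E²⟩ = 0.001260 eV².
C_V/k_B = (⟨E²⟩ − ⟨E⟩²)/(kT)² = (0.001260 − 0.0004787)/0.001661 = 0.47.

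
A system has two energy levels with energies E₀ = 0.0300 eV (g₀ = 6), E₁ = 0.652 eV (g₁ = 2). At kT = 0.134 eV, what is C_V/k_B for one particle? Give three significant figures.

Eᵢ/kT = 0.22388, 4.8657.
Z = Σ gᵢe^(−Eᵢ/kT) = 6·e^(−0.22388) + 2·e^(−4.8657) = 4.7965 + 0.015413 = 4.8119.
⟨E⟩ = 0.031992 eV, ⟨E²⟩ = 0.0022588 eV².
C_V/k_B = (⟨E²⟩ − ⟨E⟩²)/(kT)² = (0.0022588 − 0.0010235)/0.017956 = 0.0688.

0.0688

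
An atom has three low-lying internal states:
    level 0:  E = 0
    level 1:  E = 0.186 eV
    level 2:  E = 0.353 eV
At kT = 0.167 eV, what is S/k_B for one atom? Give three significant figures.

Eᵢ/kT = 0, 1.1138, 2.1138.
Z = Σ e^(−Eᵢ/kT) = e^(−0) + e^(−1.1138) + e^(−2.1138) = 1.0000 + 0.32831 + 0.12078 = 1.4491.
⟨E⟩ = Σ EᵢPᵢ = 0.071562 eV.
S/k_B = ln Z + ⟨E⟩/kT = ln(1.4491) + 0.071562/0.167 = 0.37094 + 0.42851 = 0.799.

0.799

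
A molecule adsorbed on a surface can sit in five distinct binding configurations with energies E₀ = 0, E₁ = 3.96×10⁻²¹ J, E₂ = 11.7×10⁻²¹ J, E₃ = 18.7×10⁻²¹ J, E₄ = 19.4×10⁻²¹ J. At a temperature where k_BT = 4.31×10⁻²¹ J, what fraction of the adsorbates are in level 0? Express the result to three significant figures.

Eᵢ/kT = 0, 0.91879, 2.7146, 4.3387, 4.5012.
Z = Σ e^(−Eᵢ/kT) = e^(−0) + e^(−0.91879) + e^(−2.7146) + e^(−4.3387) + e^(−4.5012) = 1.0000 + 0.39900 + 0.066231 + 0.013053 + 0.011096 = 1.4894.
P₀ = e^(−E₀/kT) / Z = 1.0000/1.4894 = 0.671.

0.671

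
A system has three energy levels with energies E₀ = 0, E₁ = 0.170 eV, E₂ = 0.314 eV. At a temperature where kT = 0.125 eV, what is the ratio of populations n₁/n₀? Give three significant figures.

n₁/n₀ = exp[−(E₁−E₀)/kT] = exp(−(0.170 eV)/(0.125 eV)) = exp(-1.3600) = 0.257.

0.257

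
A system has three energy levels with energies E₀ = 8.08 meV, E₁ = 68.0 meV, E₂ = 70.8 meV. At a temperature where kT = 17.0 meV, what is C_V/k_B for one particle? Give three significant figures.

0.635

Eᵢ/kT = 0.47529, 4.0000, 4.1647.
Z = Σ e^(−Eᵢ/kT) = e^(−0.47529) + e^(−4.0000) + e^(−4.1647) = 0.62170 + 0.018316 + 0.015534 = 0.65555.
⟨E⟩ = 11.240 meV, ⟨E²⟩ = 309.89 meV².
C_V/k_B = (⟨E²⟩ − ⟨E⟩²)/(kT)² = (309.89 − 126.34)/289.00 = 0.635.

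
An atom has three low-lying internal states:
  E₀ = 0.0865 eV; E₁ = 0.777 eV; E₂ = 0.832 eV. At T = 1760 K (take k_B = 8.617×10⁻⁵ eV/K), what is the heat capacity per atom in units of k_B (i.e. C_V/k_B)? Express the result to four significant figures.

0.3818

k_BT = 8.617×10⁻⁵ × 1760 K = 0.151659 eV.
Eᵢ/kT = 0.570359, 5.12334, 5.48599.
Z = Σ e^(−Eᵢ/kT) = e^(−0.570359) + e^(−5.12334) + e^(−5.48599) = 0.565322 + 0.00595610 + 0.00414443 = 0.575423.
⟨E⟩ = 0.0990166 eV, ⟨E²⟩ = 0.0185857 eV².
C_V/k_B = (⟨E²⟩ − ⟨E⟩²)/(kT)² = (0.0185857 − 0.00980429)/0.0230005 = 0.3818.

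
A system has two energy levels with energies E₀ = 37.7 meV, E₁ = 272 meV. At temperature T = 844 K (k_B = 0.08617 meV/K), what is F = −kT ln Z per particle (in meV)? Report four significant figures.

34.86 meV

k_BT = 0.08617 × 844 K = 72.7275 meV.
Eᵢ/kT = 0.518373, 3.73999.
Z = Σ e^(−Eᵢ/kT) = e^(−0.518373) + e^(−3.73999) = 0.595489 + 0.0237543 = 0.619243.
F = −kT ln Z = −72.7275 × ln(0.619243) = −72.7275 × -0.479258 = 34.86 meV.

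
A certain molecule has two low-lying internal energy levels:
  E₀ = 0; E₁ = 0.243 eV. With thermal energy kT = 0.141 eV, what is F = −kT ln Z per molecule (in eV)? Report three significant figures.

Eᵢ/kT = 0, 1.7234.
Z = Σ e^(−Eᵢ/kT) = e^(−0) + e^(−1.7234) = 1.0000 + 0.17846 = 1.1785.
F = −kT ln Z = −0.141 × ln(1.1785) = −0.141 × 0.16424 = -0.0232 eV.

-0.0232 eV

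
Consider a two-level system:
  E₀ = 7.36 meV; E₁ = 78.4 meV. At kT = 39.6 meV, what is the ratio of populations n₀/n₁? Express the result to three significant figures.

6.01

n₀/n₁ = exp[−(E₀−E₁)/kT] = exp(−(-71.04 meV)/(39.6 meV)) = exp(1.7939) = 6.01.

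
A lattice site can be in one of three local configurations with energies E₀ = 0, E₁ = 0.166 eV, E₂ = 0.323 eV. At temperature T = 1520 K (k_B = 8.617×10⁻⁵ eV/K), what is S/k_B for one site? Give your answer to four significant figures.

0.7266

k_BT = 8.617×10⁻⁵ × 1520 K = 0.130978 eV.
Eᵢ/kT = 0, 1.26739, 2.46606.
Z = Σ e^(−Eᵢ/kT) = e^(−0) + e^(−1.26739) + e^(−2.46606) = 1.00000 + 0.281566 + 0.0849188 = 1.36648.
⟨E⟩ = Σ EᵢPᵢ = 0.0542772 eV.
S/k_B = ln Z + ⟨E⟩/kT = ln(1.36648) + 0.0542772/0.130978 = 0.312238 + 0.414399 = 0.7266.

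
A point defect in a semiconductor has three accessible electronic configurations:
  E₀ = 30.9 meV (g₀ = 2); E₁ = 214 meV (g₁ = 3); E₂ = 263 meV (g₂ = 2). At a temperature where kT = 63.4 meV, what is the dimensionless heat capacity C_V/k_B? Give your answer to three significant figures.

Eᵢ/kT = 0.48738, 3.3754, 4.1483.
Z = Σ gᵢe^(−Eᵢ/kT) = 2·e^(−0.48738) + 3·e^(−3.3754) + 2·e^(−4.1483) = 1.2285 + 0.10261 + 0.031582 = 1.3627.
⟨E⟩ = 50.066 meV, ⟨E²⟩ = 5912.2 meV².
C_V/k_B = (⟨E²⟩ − ⟨E⟩²)/(kT)² = (5912.2 − 2506.6)/4019.6 = 0.847.

0.847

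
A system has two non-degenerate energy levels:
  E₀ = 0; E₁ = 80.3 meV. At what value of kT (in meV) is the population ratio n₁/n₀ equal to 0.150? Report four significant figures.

n₁/n₀ = exp[−(E₁−E₀)/kT] = 0.150.
⇒ (E₁−E₀)/kT = ln(1/0.150) = ln(6.66667) = 1.89712.
kT = 80.3 meV / 1.89712 = 42.33 meV.

42.33 meV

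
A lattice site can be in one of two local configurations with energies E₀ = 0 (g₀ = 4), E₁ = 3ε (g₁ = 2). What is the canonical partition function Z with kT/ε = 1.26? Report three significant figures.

Eᵢ/kT = 0, 2.3810.
Z = Σ gᵢe^(−Eᵢ/kT) = 4·e^(−0) + 2·e^(−2.3810) = 4.0000 + 0.18492 = 4.1849.

Z = 4.18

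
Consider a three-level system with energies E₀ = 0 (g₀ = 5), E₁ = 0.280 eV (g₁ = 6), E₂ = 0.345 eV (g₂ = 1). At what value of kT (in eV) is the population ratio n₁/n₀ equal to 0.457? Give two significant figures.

0.29 eV

n₁/n₀ = (g₁/g₀) exp[−(E₁−E₀)/kT] = 0.457.
⇒ (E₁−E₀)/kT = ln((6/5)/0.457) = ln(2.626) = 0.9655.
kT = 0.280 eV / 0.9655 = 0.29 eV.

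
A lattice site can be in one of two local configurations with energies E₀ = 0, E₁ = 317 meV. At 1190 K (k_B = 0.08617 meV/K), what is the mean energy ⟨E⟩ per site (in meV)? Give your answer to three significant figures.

13.8 meV

k_BT = 0.08617 × 1190 K = 102.54 meV.
Eᵢ/kT = 0, 3.0915.
Z = Σ e^(−Eᵢ/kT) = e^(−0) + e^(−3.0915) = 1.0000 + 0.045434 = 1.0454.
⟨E⟩ = Σ Eᵢ e^(−Eᵢ/kT) / Z = (0·1.0000 + 317·0.045434) / 1.0454 = 13.8 meV.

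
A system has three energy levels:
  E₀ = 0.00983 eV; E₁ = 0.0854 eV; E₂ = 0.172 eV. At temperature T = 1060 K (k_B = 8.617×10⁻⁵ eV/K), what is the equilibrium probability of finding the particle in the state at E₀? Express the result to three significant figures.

k_BT = 8.617×10⁻⁵ × 1060 K = 0.091340 eV.
Eᵢ/kT = 0.10762, 0.93497, 1.8831.
Z = Σ e^(−Eᵢ/kT) = e^(−0.10762) + e^(−0.93497) + e^(−1.8831) = 0.89797 + 0.39260 + 0.15212 = 1.4427.
P₀ = e^(−E₀/kT) / Z = 0.89797/1.4427 = 0.622.

0.622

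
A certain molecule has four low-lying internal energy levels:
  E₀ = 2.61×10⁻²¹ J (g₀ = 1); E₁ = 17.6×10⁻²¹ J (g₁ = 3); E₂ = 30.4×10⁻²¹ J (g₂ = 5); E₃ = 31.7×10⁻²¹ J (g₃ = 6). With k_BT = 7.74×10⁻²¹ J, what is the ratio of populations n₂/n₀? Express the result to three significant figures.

0.138

n₂/n₀ = (g₂/g₀) exp[−(E₂−E₀)/kT] = (5/1) × exp(−(27.79 ×10⁻²¹ J)/(7.74 ×10⁻²¹ J)) = (5/1) × exp(-3.5904) = 0.138.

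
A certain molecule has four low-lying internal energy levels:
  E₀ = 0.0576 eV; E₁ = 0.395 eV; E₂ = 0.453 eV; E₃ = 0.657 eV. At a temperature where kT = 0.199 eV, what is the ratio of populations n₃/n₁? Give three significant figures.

0.268

n₃/n₁ = exp[−(E₃−E₁)/kT] = exp(−(0.262 eV)/(0.199 eV)) = exp(-1.3166) = 0.268.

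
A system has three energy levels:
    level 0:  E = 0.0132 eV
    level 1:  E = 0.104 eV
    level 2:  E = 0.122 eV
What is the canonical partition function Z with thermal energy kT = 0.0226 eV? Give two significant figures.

Z = 0.57

Eᵢ/kT = 0.5841, 4.602, 5.398.
Z = Σ e^(−Eᵢ/kT) = e^(−0.5841) + e^(−4.602) + e^(−5.398) = 0.5576 + 0.01003 + 0.004526 = 0.5722.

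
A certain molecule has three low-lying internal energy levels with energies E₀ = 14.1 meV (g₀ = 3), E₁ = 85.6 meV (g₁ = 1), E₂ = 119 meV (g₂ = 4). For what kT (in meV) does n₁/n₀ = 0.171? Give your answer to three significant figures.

n₁/n₀ = (g₁/g₀) exp[−(E₁−E₀)/kT] = 0.171.
⇒ (E₁−E₀)/kT = ln((1/3)/0.171) = ln(1.9493) = 0.66747.
kT = 71.5 meV / 0.66747 = 107 meV.

107 meV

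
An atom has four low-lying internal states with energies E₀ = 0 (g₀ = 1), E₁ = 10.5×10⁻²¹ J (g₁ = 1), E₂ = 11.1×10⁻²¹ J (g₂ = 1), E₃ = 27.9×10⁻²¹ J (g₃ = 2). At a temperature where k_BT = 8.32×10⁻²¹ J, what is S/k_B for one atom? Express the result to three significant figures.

Eᵢ/kT = 0, 1.2620, 1.3341, 3.3534.
Z = Σ gᵢe^(−Eᵢ/kT) = 1·e^(−0) + 1·e^(−1.2620) + 1·e^(−1.3341) + 2·e^(−3.3534) = 1.0000 + 0.28309 + 0.26340 + 0.069931 = 1.6164.
⟨E⟩ = Σ EᵢPᵢ = 4.8548 ×10⁻²¹ J.
S/k_B = ln Z + ⟨E⟩/kT = ln(1.6164) + 4.8548/8.32 = 0.48020 + 0.58351 = 1.06.

1.06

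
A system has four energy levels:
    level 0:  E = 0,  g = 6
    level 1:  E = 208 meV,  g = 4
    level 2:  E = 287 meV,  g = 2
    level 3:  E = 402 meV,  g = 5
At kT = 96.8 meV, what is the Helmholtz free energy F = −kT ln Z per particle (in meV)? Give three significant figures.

Eᵢ/kT = 0, 2.1488, 2.9649, 4.1529.
Z = Σ gᵢe^(−Eᵢ/kT) = 6·e^(−0) + 4·e^(−2.1488) + 2·e^(−2.9649) + 5·e^(−4.1529) = 6.0000 + 0.46650 + 0.10313 + 0.078594 = 6.6482.
F = −kT ln Z = −96.8 × ln(6.6482) = −96.8 × 1.8943 = -183 meV.

-183 meV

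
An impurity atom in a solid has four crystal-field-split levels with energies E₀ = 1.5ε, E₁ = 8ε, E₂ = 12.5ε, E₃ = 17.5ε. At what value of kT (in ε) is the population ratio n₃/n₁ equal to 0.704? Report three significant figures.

27.1 ε

n₃/n₁ = exp[−(E₃−E₁)/kT] = 0.704.
⇒ (E₃−E₁)/kT = ln(1/0.704) = ln(1.4205) = 0.35101.
kT = 9.5ε / 0.35101 = 27.1 ε.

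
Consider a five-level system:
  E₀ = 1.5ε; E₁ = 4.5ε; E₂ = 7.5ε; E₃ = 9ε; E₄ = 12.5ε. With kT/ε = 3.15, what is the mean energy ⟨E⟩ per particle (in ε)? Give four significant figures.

Eᵢ/kT = 0.476190, 1.42857, 2.38095, 2.85714, 3.96825.
Z = Σ e^(−Eᵢ/kT) = e^(−0.476190) + e^(−1.42857) + e^(−2.38095) + e^(−2.85714) + e^(−3.96825) = 0.621145 + 0.239651 + 0.0924627 + 0.0574328 + 0.0189065 = 1.02960.
⟨E⟩ = Σ Eᵢ e^(−Eᵢ/kT) / Z = (1.5·0.621145 + 4.5·0.239651 + 7.5·0.0924627 + 9·0.0574328 + 12.5·0.0189065) / 1.02960 = 3.357 ε.

3.357 ε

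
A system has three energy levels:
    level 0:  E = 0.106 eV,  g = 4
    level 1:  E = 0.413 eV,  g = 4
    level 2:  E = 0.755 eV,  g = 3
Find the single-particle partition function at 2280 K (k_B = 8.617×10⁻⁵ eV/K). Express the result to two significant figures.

Z = 2.9

k_BT = 8.617×10⁻⁵ × 2280 K = 0.1965 eV.
Eᵢ/kT = 0.5394, 2.102, 3.842.
Z = Σ gᵢe^(−Eᵢ/kT) = 4·e^(−0.5394) + 4·e^(−2.102) + 3·e^(−3.842) = 2.332 + 0.4888 + 0.06435 = 2.885.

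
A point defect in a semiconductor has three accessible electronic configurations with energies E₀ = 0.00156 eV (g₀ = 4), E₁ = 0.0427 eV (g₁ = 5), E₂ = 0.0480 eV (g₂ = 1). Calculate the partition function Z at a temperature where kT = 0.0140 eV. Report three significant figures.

Eᵢ/kT = 0.11143, 3.0500, 3.4286.
Z = Σ gᵢe^(−Eᵢ/kT) = 4·e^(−0.11143) + 5·e^(−3.0500) + 1·e^(−3.4286) = 3.5782 + 0.23679 + 0.032432 = 3.8474.

Z = 3.85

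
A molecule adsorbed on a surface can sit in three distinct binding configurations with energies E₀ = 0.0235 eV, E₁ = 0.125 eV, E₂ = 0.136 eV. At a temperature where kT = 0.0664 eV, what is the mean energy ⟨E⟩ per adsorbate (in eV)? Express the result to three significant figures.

0.0540 eV

Eᵢ/kT = 0.35392, 1.8825, 2.0482.
Z = Σ e^(−Eᵢ/kT) = e^(−0.35392) + e^(−1.8825) + e^(−2.0482) = 0.70193 + 0.15221 + 0.12897 = 0.98311.
⟨E⟩ = Σ Eᵢ e^(−Eᵢ/kT) / Z = (0.0235·0.70193 + 0.125·0.15221 + 0.136·0.12897) / 0.98311 = 0.0540 eV.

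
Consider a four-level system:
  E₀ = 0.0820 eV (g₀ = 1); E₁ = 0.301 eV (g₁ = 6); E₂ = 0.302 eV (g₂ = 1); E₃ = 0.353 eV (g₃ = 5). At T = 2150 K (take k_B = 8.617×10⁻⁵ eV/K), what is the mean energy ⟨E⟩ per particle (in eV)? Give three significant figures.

k_BT = 8.617×10⁻⁵ × 2150 K = 0.18527 eV.
Eᵢ/kT = 0.44260, 1.6247, 1.6301, 1.9053.
Z = Σ gᵢe^(−Eᵢ/kT) = 1·e^(−0.44260) + 6·e^(−1.6247) + 1·e^(−1.6301) + 5·e^(−1.9053) = 0.64236 + 1.1818 + 0.19591 + 0.74389 = 2.7640.
⟨E⟩ = Σ Eᵢ gᵢe^(−Eᵢ/kT) / Z = (0.0820·0.64236 + 0.301·1.1818 + 0.302·0.19591 + 0.353·0.74389) / 2.7640 = 0.264 eV.

0.264 eV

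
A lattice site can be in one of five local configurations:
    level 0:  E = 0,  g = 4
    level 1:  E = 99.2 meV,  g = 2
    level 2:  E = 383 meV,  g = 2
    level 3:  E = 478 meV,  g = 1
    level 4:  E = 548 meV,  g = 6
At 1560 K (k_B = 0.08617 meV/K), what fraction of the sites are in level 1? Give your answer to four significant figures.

0.1838

k_BT = 0.08617 × 1560 K = 134.425 meV.
Eᵢ/kT = 0, 0.737958, 2.84917, 3.55589, 4.07662.
Z = Σ gᵢe^(−Eᵢ/kT) = 4·e^(−0) + 2·e^(−0.737958) + 2·e^(−2.84917) + 1·e^(−3.55589) + 6·e^(−4.07662) = 4.00000 + 0.956178 + 0.115785 + 0.0285559 + 0.101788 = 5.20231.
P₁ = g₁ e^(−E₁/kT) / Z = 0.956178/5.20231 = 0.1838.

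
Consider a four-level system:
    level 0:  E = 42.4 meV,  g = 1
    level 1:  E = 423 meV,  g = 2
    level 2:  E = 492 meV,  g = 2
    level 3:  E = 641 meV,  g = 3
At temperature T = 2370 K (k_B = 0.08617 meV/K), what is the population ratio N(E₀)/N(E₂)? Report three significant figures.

k_BT = 0.08617 × 2370 K = 204.22 meV.
n₀/n₂ = (g₀/g₂) exp[−(E₀−E₂)/kT] = (1/2) × exp(−(-449.6 meV)/(204.22 meV)) = (1/2) × exp(2.2015) = 4.52.

4.52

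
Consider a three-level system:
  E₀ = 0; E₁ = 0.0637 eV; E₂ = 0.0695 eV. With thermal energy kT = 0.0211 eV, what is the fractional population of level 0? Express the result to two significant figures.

Eᵢ/kT = 0, 3.019, 3.294.
Z = Σ e^(−Eᵢ/kT) = e^(−0) + e^(−3.019) + e^(−3.294) = 1.000 + 0.04885 + 0.03711 = 1.086.
P₀ = e^(−E₀/kT) / Z = 1.000/1.086 = 0.92.

0.92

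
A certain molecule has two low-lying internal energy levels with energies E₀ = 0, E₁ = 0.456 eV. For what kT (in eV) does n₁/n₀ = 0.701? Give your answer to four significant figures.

1.284 eV

n₁/n₀ = exp[−(E₁−E₀)/kT] = 0.701.
⇒ (E₁−E₀)/kT = ln(1/0.701) = ln(1.42653) = 0.355245.
kT = 0.456 eV / 0.355245 = 1.284 eV.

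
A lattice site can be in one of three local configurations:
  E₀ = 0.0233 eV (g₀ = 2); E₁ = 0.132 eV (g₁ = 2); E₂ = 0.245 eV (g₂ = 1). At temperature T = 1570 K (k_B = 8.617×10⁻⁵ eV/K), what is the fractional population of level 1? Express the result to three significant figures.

k_BT = 8.617×10⁻⁵ × 1570 K = 0.13529 eV.
Eᵢ/kT = 0.17222, 0.97568, 1.8109.
Z = Σ gᵢe^(−Eᵢ/kT) = 2·e^(−0.17222) + 2·e^(−0.97568) + 1·e^(−1.8109) = 1.6836 + 0.75387 + 0.16351 = 2.6010.
P₁ = g₁ e^(−E₁/kT) / Z = 0.75387/2.6010 = 0.290.

0.290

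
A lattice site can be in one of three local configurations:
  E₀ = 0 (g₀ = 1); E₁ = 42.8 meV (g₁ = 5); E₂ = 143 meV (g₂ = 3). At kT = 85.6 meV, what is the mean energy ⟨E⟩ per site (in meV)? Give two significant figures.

Eᵢ/kT = 0, 0.5000, 1.671.
Z = Σ gᵢe^(−Eᵢ/kT) = 1·e^(−0) + 5·e^(−0.5000) + 3·e^(−1.671) = 1.000 + 3.033 + 0.5642 = 4.597.
⟨E⟩ = Σ Eᵢ gᵢe^(−Eᵢ/kT) / Z = (0·1.000 + 42.8·3.033 + 143·0.5642) / 4.597 = 46 meV.

46 meV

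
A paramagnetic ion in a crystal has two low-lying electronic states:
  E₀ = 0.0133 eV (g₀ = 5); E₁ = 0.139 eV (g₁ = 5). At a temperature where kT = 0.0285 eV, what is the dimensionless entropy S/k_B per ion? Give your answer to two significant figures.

Eᵢ/kT = 0.4667, 4.877.
Z = Σ gᵢe^(−Eᵢ/kT) = 5·e^(−0.4667) + 5·e^(−4.877) = 3.135 + 0.03810 = 3.173.
⟨E⟩ = Σ EᵢPᵢ = 0.01481 eV.
S/k_B = ln Z + ⟨E⟩/kT = ln(3.173) + 0.01481/0.0285 = 1.155 + 0.5196 = 1.7.

1.7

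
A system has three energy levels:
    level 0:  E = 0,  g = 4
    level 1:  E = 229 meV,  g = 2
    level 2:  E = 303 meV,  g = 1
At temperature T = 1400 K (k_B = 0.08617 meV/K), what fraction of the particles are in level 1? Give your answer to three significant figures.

k_BT = 0.08617 × 1400 K = 120.64 meV.
Eᵢ/kT = 0, 1.8982, 2.5116.
Z = Σ gᵢe^(−Eᵢ/kT) = 4·e^(−0) + 2·e^(−1.8982) + 1·e^(−2.5116) = 4.0000 + 0.29968 + 0.081138 = 4.3808.
P₁ = g₁ e^(−E₁/kT) / Z = 0.29968/4.3808 = 0.0684.

0.0684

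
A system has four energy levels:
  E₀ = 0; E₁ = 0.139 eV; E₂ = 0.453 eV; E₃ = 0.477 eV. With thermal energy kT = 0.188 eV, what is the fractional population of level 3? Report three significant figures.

0.0480

Eᵢ/kT = 0, 0.73936, 2.4096, 2.5372.
Z = Σ e^(−Eᵢ/kT) = e^(−0) + e^(−0.73936) + e^(−2.4096) + e^(−2.5372) = 1.0000 + 0.47742 + 0.089851 + 0.079088 = 1.6464.
P₃ = e^(−E₃/kT) / Z = 0.079088/1.6464 = 0.0480.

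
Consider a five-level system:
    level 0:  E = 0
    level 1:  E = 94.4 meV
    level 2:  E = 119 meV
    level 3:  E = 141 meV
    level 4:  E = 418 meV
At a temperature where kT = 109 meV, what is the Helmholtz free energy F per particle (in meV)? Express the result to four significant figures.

Eᵢ/kT = 0, 0.866055, 1.09174, 1.29358, 3.83486.
Z = Σ e^(−Eᵢ/kT) = e^(−0) + e^(−0.866055) + e^(−1.09174) + e^(−1.29358) + e^(−3.83486) = 1.00000 + 0.420608 + 0.335632 + 0.274287 + 0.0216044 = 2.05213.
F = −kT ln Z = −109 × ln(2.05213) = −109 × 0.718878 = -78.36 meV.

-78.36 meV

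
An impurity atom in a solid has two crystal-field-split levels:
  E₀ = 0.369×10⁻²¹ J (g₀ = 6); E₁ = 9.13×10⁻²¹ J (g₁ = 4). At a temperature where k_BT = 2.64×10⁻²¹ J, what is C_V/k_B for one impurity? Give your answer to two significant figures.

Eᵢ/kT = 0.1398, 3.458.
Z = Σ gᵢe^(−Eᵢ/kT) = 6·e^(−0.1398) + 4·e^(−3.458) = 5.217 + 0.1260 = 5.343.
⟨E⟩ = 0.5756, ⟨E²⟩ = 2.099.
C_V/k_B = (⟨E²⟩ − ⟨E⟩²)/(kT)² = (2.099 − 0.3313)/6.970 = 0.25.

0.25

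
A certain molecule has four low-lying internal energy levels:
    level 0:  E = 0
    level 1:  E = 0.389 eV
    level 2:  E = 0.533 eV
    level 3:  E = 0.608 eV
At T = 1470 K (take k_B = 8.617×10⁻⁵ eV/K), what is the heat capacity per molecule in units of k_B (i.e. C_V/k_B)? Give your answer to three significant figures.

0.780

k_BT = 8.617×10⁻⁵ × 1470 K = 0.12667 eV.
Eᵢ/kT = 0, 3.0710, 4.2078, 4.7999.
Z = Σ e^(−Eᵢ/kT) = e^(−0) + e^(−3.0710) + e^(−4.2078) + e^(−4.7999) = 1.0000 + 0.046375 + 0.014879 + 0.0082306 = 1.0695.
⟨E⟩ = 0.028962 eV, ⟨E²⟩ = 0.013359 eV².
C_V/k_B = (⟨E²⟩ − ⟨E⟩²)/(kT)² = (0.013359 − 0.00083880)/0.016045 = 0.780.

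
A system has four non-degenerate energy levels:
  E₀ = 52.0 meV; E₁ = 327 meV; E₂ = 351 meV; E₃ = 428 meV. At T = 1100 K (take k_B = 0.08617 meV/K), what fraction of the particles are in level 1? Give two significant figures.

0.049

k_BT = 0.08617 × 1100 K = 94.79 meV.
Eᵢ/kT = 0.5486, 3.450, 3.703, 4.515.
Z = Σ e^(−Eᵢ/kT) = e^(−0.5486) + e^(−3.450) + e^(−3.703) + e^(−4.515) = 0.5778 + 0.03175 + 0.02465 + 0.01094 = 0.6451.
P₁ = e^(−E₁/kT) / Z = 0.03175/0.6451 = 0.049.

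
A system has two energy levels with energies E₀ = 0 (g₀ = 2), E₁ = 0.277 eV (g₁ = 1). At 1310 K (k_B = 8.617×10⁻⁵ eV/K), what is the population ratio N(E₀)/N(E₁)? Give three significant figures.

k_BT = 8.617×10⁻⁵ × 1310 K = 0.11288 eV.
n₀/n₁ = (g₀/g₁) exp[−(E₀−E₁)/kT] = (2/1) × exp(−(-0.277 eV)/(0.11288 eV)) = (2/1) × exp(2.4539) = 23.3.

23.3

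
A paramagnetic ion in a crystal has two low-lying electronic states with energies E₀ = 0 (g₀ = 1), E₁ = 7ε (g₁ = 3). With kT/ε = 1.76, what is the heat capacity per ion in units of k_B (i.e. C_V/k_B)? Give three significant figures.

0.797

Eᵢ/kT = 0, 3.9773.
Z = Σ gᵢe^(−Eᵢ/kT) = 1·e^(−0) + 3·e^(−3.9773) = 1.0000 + 0.056208 = 1.0562.
⟨E⟩ = 0.37252 ε, ⟨E²⟩ = 2.6076 ε².
C_V/k_B = (⟨E²⟩ − ⟨E⟩²)/(kT)² = (2.6076 − 0.13877)/3.0976 = 0.797.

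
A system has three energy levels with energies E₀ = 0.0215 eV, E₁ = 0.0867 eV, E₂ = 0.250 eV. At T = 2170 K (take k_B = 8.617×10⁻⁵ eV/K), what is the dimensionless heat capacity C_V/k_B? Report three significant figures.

k_BT = 8.617×10⁻⁵ × 2170 K = 0.18699 eV.
Eᵢ/kT = 0.11498, 0.46366, 1.3370.
Z = Σ e^(−Eᵢ/kT) = e^(−0.11498) + e^(−0.46366) + e^(−1.3370) = 0.89138 + 0.62898 + 0.26263 = 1.7830.
⟨E⟩ = 0.078157 eV, ⟨E²⟩ = 0.012089 eV².
C_V/k_B = (⟨E²⟩ − ⟨E⟩²)/(kT)² = (0.012089 − 0.0061085)/0.034965 = 0.171.

0.171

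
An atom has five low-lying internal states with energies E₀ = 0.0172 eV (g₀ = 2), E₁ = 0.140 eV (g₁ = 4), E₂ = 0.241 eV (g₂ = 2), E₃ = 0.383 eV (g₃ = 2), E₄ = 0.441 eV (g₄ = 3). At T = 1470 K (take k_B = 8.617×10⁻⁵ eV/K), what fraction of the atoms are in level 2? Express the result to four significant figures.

0.08385

k_BT = 8.617×10⁻⁵ × 1470 K = 0.126670 eV.
Eᵢ/kT = 0.135786, 1.10523, 1.90258, 3.02360, 3.48149.
Z = Σ gᵢe^(−Eᵢ/kT) = 2·e^(−0.135786) + 4·e^(−1.10523) + 2·e^(−1.90258) + 2·e^(−3.02360) + 3·e^(−3.48149) = 1.74606 + 1.32454 + 0.298366 + 0.0972517 + 0.0922846 = 3.55850.
P₂ = g₂ e^(−E₂/kT) / Z = 0.298366/3.55850 = 0.08385.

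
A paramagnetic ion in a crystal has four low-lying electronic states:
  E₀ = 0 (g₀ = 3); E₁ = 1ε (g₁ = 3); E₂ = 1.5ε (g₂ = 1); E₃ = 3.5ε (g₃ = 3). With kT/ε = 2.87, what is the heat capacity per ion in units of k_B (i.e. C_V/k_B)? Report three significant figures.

0.159

Eᵢ/kT = 0, 0.34843, 0.52265, 1.2195.
Z = Σ gᵢe^(−Eᵢ/kT) = 3·e^(−0) + 3·e^(−0.34843) + 1·e^(−0.52265) + 3·e^(−1.2195) = 3.0000 + 2.1174 + 0.59295 + 0.88613 = 6.5965.
⟨E⟩ = 0.92599 ε, ⟨E²⟩ = 2.1688 ε².
C_V/k_B = (⟨E²⟩ − ⟨E⟩²)/(kT)² = (2.1688 − 0.85746)/8.2369 = 0.159.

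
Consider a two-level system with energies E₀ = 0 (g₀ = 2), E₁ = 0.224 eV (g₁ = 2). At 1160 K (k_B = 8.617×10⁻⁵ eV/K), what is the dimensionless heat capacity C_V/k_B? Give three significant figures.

k_BT = 8.617×10⁻⁵ × 1160 K = 0.099957 eV.
Eᵢ/kT = 0, 2.2410.
Z = Σ gᵢe^(−Eᵢ/kT) = 2·e^(−0) + 2·e^(−2.2410) = 2.0000 + 0.21270 = 2.2127.
⟨E⟩ = 0.021532 eV, ⟨E²⟩ = 0.0048233 eV².
C_V/k_B = (⟨E²⟩ − ⟨E⟩²)/(kT)² = (0.0048233 − 0.00046363)/0.0099914 = 0.436.

0.436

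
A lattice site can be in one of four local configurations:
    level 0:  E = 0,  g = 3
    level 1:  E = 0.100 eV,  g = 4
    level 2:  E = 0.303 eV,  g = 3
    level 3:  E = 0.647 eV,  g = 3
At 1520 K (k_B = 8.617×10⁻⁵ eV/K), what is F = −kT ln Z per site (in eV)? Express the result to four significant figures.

-0.2155 eV

k_BT = 8.617×10⁻⁵ × 1520 K = 0.130978 eV.
Eᵢ/kT = 0, 0.763487, 2.31337, 4.93976.
Z = Σ gᵢe^(−Eᵢ/kT) = 3·e^(−0) + 4·e^(−0.763487) + 3·e^(−2.31337) + 3·e^(−4.93976) = 3.00000 + 1.86415 + 0.296782 + 0.0214689 = 5.18240.
F = −kT ln Z = −0.130978 × ln(5.18240) = −0.130978 × 1.64527 = -0.2155 eV.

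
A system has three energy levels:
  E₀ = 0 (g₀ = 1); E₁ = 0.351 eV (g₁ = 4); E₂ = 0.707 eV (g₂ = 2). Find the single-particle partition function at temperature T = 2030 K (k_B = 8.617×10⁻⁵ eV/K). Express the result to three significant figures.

k_BT = 8.617×10⁻⁵ × 2030 K = 0.17493 eV.
Eᵢ/kT = 0, 2.0065, 4.0416.
Z = Σ gᵢe^(−Eᵢ/kT) = 1·e^(−0) + 4·e^(−2.0065) + 2·e^(−4.0416) = 1.0000 + 0.53783 + 0.035139 = 1.5730.

Z = 1.57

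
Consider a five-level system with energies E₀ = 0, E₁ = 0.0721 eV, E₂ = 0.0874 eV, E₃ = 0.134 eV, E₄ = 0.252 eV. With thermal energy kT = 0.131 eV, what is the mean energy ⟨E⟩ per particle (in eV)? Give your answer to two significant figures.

0.066 eV

Eᵢ/kT = 0, 0.5504, 0.6672, 1.023, 1.924.
Z = Σ e^(−Eᵢ/kT) = e^(−0) + e^(−0.5504) + e^(−0.6672) + e^(−1.023) + e^(−1.924) = 1.000 + 0.5767 + 0.5131 + 0.3595 + 0.1460 = 2.595.
⟨E⟩ = Σ Eᵢ e^(−Eᵢ/kT) / Z = (0·1.000 + 0.0721·0.5767 + 0.0874·0.5131 + 0.134·0.3595 + 0.252·0.1460) / 2.595 = 0.066 eV.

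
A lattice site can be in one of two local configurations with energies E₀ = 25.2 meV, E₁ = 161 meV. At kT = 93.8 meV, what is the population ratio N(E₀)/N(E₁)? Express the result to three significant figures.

4.25

n₀/n₁ = exp[−(E₀−E₁)/kT] = exp(−(-135.8 meV)/(93.8 meV)) = exp(1.4478) = 4.25.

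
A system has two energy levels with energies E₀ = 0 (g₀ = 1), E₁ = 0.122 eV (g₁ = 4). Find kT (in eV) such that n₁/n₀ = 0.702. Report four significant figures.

0.07011 eV

n₁/n₀ = (g₁/g₀) exp[−(E₁−E₀)/kT] = 0.702.
⇒ (E₁−E₀)/kT = ln((4/1)/0.702) = ln(5.69801) = 1.74012.
kT = 0.122 eV / 1.74012 = 0.07011 eV.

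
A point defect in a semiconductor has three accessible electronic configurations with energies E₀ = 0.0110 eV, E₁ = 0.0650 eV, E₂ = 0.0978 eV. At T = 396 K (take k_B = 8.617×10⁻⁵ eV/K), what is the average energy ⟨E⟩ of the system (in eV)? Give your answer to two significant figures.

0.025 eV

k_BT = 8.617×10⁻⁵ × 396 K = 0.03412 eV.
Eᵢ/kT = 0.3224, 1.905, 2.866.
Z = Σ e^(−Eᵢ/kT) = e^(−0.3224) + e^(−1.905) + e^(−2.866) = 0.7244 + 0.1488 + 0.05693 = 0.9301.
⟨E⟩ = Σ Eᵢ e^(−Eᵢ/kT) / Z = (0.0110·0.7244 + 0.0650·0.1488 + 0.0978·0.05693) / 0.9301 = 0.025 eV.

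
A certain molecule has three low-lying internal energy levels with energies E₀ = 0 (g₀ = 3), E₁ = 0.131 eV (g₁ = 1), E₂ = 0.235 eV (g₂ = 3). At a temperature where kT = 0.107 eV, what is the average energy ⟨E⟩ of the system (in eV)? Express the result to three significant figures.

Eᵢ/kT = 0, 1.2243, 2.1963.
Z = Σ gᵢe^(−Eᵢ/kT) = 3·e^(−0) + 1·e^(−1.2243) + 3·e^(−2.1963) = 3.0000 + 0.29396 + 0.33364 = 3.6276.
⟨E⟩ = Σ Eᵢ gᵢe^(−Eᵢ/kT) / Z = (0·3.0000 + 0.131·0.29396 + 0.235·0.33364) / 3.6276 = 0.0322 eV.

0.0322 eV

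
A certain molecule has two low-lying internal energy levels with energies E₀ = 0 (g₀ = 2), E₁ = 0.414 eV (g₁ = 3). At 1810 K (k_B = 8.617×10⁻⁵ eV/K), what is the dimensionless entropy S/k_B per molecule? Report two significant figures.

1.0

k_BT = 8.617×10⁻⁵ × 1810 K = 0.1560 eV.
Eᵢ/kT = 0, 2.654.
Z = Σ gᵢe^(−Eᵢ/kT) = 2·e^(−0) + 3·e^(−2.654) = 2.000 + 0.2111 = 2.211.
⟨E⟩ = Σ EᵢPᵢ = 0.03953 eV.
S/k_B = ln Z + ⟨E⟩/kT = ln(2.211) + 0.03953/0.1560 = 0.7934 + 0.2534 = 1.0.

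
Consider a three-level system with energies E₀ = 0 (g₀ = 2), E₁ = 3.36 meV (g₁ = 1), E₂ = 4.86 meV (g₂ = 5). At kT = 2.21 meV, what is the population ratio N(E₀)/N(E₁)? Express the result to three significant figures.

9.15

n₀/n₁ = (g₀/g₁) exp[−(E₀−E₁)/kT] = (2/1) × exp(−(-3.36 meV)/(2.21 meV)) = (2/1) × exp(1.5204) = 9.15.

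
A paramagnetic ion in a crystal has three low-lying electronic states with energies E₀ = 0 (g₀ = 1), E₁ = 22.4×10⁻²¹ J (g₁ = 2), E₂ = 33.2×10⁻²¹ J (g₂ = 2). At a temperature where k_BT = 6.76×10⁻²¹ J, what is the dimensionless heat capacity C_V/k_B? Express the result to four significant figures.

0.9783

Eᵢ/kT = 0, 3.31361, 4.91124.
Z = Σ gᵢe^(−Eᵢ/kT) = 1·e^(−0) + 2·e^(−3.31361) + 2·e^(−4.91124) = 1.00000 + 0.0727692 + 0.0147267 = 1.08750.
⟨E⟩ = 1.94847, ⟨E²⟩ = 48.5012.
C_V/k_B = (⟨E²⟩ − ⟨E⟩²)/(kT)² = (48.5012 − 3.79654)/45.6976 = 0.9783.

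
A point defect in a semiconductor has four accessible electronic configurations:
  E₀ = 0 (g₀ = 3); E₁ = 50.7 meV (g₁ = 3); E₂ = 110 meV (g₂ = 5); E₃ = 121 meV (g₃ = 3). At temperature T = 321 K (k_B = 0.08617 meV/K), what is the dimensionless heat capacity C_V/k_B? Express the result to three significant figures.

k_BT = 0.08617 × 321 K = 27.661 meV.
Eᵢ/kT = 0, 1.8329, 3.9767, 4.3744.
Z = Σ gᵢe^(−Eᵢ/kT) = 3·e^(−0) + 3·e^(−1.8329) + 5·e^(−3.9767) + 3·e^(−4.3744) = 3.0000 + 0.47985 + 0.093737 + 0.037787 = 3.6114.
⟨E⟩ = 10.858 meV, ⟨E²⟩ = 808.80 meV².
C_V/k_B = (⟨E²⟩ − ⟨E⟩²)/(kT)² = (808.80 − 117.90)/765.13 = 0.903.

0.903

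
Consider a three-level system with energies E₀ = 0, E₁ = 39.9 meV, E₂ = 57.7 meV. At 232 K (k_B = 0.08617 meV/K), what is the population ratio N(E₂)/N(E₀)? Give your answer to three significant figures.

0.0558

k_BT = 0.08617 × 232 K = 19.991 meV.
n₂/n₀ = exp[−(E₂−E₀)/kT] = exp(−(57.7 meV)/(19.991 meV)) = exp(-2.8863) = 0.0558.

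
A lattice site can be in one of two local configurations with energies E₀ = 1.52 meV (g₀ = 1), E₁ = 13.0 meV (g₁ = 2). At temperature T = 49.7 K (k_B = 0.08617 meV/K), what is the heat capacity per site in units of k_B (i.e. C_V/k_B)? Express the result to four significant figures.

0.7617

k_BT = 0.08617 × 49.7 K = 4.28265 meV.
Eᵢ/kT = 0.354920, 3.03550.
Z = Σ gᵢe^(−Eᵢ/kT) = 1·e^(−0.354920) + 2·e^(−3.03550) = 0.701230 + 0.0961013 = 0.797331.
⟨E⟩ = 2.90367 meV, ⟨E²⟩ = 22.4013 meV².
C_V/k_B = (⟨E²⟩ − ⟨E⟩²)/(kT)² = (22.4013 − 8.43130)/18.3411 = 0.7617.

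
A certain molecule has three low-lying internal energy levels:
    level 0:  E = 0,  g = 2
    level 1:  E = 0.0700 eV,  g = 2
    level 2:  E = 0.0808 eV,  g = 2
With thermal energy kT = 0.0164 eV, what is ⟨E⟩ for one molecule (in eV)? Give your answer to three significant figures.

Eᵢ/kT = 0, 4.2683, 4.9268.
Z = Σ gᵢe^(−Eᵢ/kT) = 2·e^(−0) + 2·e^(−4.2683) + 2·e^(−4.9268) = 2.0000 + 0.028011 + 0.014499 = 2.0425.
⟨E⟩ = Σ Eᵢ gᵢe^(−Eᵢ/kT) / Z = (0·2.0000 + 0.0700·0.028011 + 0.0808·0.014499) / 2.0425 = 0.00153 eV.

0.00153 eV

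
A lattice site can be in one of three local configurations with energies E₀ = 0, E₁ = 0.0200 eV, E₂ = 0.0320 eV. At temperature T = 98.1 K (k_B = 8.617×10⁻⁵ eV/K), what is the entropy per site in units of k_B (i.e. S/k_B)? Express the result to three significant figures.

k_BT = 8.617×10⁻⁵ × 98.1 K = 0.0084533 eV.
Eᵢ/kT = 0, 2.3659, 3.7855.
Z = Σ e^(−Eᵢ/kT) = e^(−0) + e^(−2.3659) + e^(−3.7855) = 1.0000 + 0.093865 + 0.022698 = 1.1166.
⟨E⟩ = Σ EᵢPᵢ = 0.0023318 eV.
S/k_B = ln Z + ⟨E⟩/kT = ln(1.1166) + 0.0023318/0.0084533 = 0.11029 + 0.27584 = 0.386.

0.386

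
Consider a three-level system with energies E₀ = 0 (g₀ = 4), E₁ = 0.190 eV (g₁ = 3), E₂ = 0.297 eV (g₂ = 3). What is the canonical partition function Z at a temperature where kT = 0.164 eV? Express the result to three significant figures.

Eᵢ/kT = 0, 1.1585, 1.8110.
Z = Σ gᵢe^(−Eᵢ/kT) = 4·e^(−0) + 3·e^(−1.1585) + 3·e^(−1.8110) = 4.0000 + 0.94187 + 0.49047 = 5.4323.

Z = 5.43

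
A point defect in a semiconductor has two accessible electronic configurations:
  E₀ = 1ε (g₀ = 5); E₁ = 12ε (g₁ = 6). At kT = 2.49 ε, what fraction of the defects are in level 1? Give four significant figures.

Eᵢ/kT = 0.401606, 4.81928.
Z = Σ gᵢe^(−Eᵢ/kT) = 5·e^(−0.401606) + 6·e^(−4.81928) = 3.34622 + 0.0484356 = 3.39466.
P₁ = g₁ e^(−E₁/kT) / Z = 0.0484356/3.39466 = 0.01427.

0.01427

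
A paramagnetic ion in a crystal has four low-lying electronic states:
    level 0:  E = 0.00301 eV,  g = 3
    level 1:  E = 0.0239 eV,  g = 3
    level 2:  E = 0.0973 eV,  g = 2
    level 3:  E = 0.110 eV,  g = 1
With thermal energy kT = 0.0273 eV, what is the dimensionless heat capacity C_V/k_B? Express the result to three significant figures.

0.326

Eᵢ/kT = 0.11026, 0.87546, 3.5641, 4.0293.
Z = Σ gᵢe^(−Eᵢ/kT) = 3·e^(−0.11026) + 3·e^(−0.87546) + 2·e^(−3.5641) + 1·e^(−4.0293) = 2.6868 + 1.2500 + 0.056645 + 0.017787 = 4.0112.
⟨E⟩ = 0.011326 eV, ⟨E²⟩ = 0.00037142 eV².
C_V/k_B = (⟨E²⟩ − ⟨E⟩²)/(kT)² = (0.00037142 − 0.00012828)/0.00074529 = 0.326.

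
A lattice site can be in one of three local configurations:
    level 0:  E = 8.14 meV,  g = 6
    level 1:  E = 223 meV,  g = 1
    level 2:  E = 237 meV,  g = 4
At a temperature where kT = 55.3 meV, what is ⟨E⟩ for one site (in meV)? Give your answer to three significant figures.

Eᵢ/kT = 0.14720, 4.0325, 4.2857.
Z = Σ gᵢe^(−Eᵢ/kT) = 6·e^(−0.14720) + 1·e^(−4.0325) + 4·e^(−4.2857) = 5.1787 + 0.017730 + 0.055056 = 5.2515.
⟨E⟩ = Σ Eᵢ gᵢe^(−Eᵢ/kT) / Z = (8.14·5.1787 + 223·0.017730 + 237·0.055056) / 5.2515 = 11.3 meV.

11.3 meV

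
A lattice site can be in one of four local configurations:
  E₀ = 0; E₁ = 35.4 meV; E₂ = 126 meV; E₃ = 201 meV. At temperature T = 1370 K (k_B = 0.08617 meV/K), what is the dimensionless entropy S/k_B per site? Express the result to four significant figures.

k_BT = 0.08617 × 1370 K = 118.053 meV.
Eᵢ/kT = 0, 0.299865, 1.06732, 1.70263.
Z = Σ e^(−Eᵢ/kT) = e^(−0) + e^(−0.299865) + e^(−1.06732) + e^(−1.70263) = 1.00000 + 0.740918 + 0.343929 + 0.182204 = 2.26705.
⟨E⟩ = Σ EᵢPᵢ = 46.8391 meV.
S/k_B = ln Z + ⟨E⟩/kT = ln(2.26705) + 46.8391/118.053 = 0.818479 + 0.396763 = 1.215.

1.215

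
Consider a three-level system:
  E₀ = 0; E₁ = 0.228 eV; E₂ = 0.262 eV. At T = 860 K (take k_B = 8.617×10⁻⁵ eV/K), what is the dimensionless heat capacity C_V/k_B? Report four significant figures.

0.6929

k_BT = 8.617×10⁻⁵ × 860 K = 0.0741062 eV.
Eᵢ/kT = 0, 3.07667, 3.53547.
Z = Σ e^(−Eᵢ/kT) = e^(−0) + e^(−3.07667) + e^(−3.53547) = 1.00000 + 0.0461126 + 0.0291451 = 1.07526.
⟨E⟩ = 0.0168793 eV, ⟨E²⟩ = 0.00408994 eV².
C_V/k_B = (⟨E²⟩ − ⟨E⟩²)/(kT)² = (0.00408994 − 0.000284911)/0.00549173 = 0.6929.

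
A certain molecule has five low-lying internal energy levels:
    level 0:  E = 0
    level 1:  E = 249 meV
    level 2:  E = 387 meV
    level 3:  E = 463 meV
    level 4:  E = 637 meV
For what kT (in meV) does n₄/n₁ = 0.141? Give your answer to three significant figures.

198 meV

n₄/n₁ = exp[−(E₄−E₁)/kT] = 0.141.
⇒ (E₄−E₁)/kT = ln(1/0.141) = ln(7.0922) = 1.9590.
kT = 388 meV / 1.9590 = 198 meV.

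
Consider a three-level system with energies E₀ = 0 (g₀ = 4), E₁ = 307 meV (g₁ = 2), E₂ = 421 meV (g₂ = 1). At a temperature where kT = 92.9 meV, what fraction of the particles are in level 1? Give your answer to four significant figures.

0.01798

Eᵢ/kT = 0, 3.30463, 4.53175.
Z = Σ gᵢe^(−Eᵢ/kT) = 4·e^(−0) + 2·e^(−3.30463) + 1·e^(−4.53175) = 4.00000 + 0.0734256 + 0.0107618 = 4.08419.
P₁ = g₁ e^(−E₁/kT) / Z = 0.0734256/4.08419 = 0.01798.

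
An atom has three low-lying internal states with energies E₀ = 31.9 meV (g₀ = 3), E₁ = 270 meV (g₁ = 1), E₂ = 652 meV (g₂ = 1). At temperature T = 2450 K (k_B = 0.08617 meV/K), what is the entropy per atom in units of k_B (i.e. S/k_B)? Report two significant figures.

1.4

k_BT = 0.08617 × 2450 K = 211.1 meV.
Eᵢ/kT = 0.1511, 1.279, 3.089.
Z = Σ gᵢe^(−Eᵢ/kT) = 3·e^(−0.1511) + 1·e^(−1.279) + 1·e^(−3.089) = 2.579 + 0.2783 + 0.04555 = 2.903.
⟨E⟩ = Σ EᵢPᵢ = 64.45 meV.
S/k_B = ln Z + ⟨E⟩/kT = ln(2.903) + 64.45/211.1 = 1.066 + 0.3053 = 1.4.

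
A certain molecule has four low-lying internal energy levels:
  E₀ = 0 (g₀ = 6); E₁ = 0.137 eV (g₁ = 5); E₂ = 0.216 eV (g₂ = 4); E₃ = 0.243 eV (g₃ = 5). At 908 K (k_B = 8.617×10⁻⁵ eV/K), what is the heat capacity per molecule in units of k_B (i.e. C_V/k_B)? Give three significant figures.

k_BT = 8.617×10⁻⁵ × 908 K = 0.078242 eV.
Eᵢ/kT = 0, 1.7510, 2.7607, 3.1057.
Z = Σ gᵢe^(−Eᵢ/kT) = 6·e^(−0) + 5·e^(−1.7510) + 4·e^(−2.7607) + 5·e^(−3.1057) = 6.0000 + 0.86800 + 0.25299 + 0.22397 = 7.3450.
⟨E⟩ = 0.031040 eV, ⟨E²⟩ = 0.0056256 eV².
C_V/k_B = (⟨E²⟩ − ⟨E⟩²)/(kT)² = (0.0056256 − 0.00096348)/0.0061218 = 0.762.

0.762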